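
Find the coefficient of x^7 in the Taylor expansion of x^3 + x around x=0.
Expand to order 7: x^3 + x = x^3 + x + O(x^8).
The coefficient of x^7 is 0.

Final answer: 0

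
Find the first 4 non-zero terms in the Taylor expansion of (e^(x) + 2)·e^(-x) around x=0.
-x^3/3 + x^2 - 2·x + 3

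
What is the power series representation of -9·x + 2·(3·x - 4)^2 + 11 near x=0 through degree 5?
18·x^2 - 57·x + 43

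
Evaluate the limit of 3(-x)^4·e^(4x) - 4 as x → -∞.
The product is a 0·∞ indeterminate form at x → -∞.
Rewrite the product as 3(-x)^4 / e^(-4x) (an ∞/∞ form) and apply L'Hôpital, or use the standard hierarchy e^(4|x|) ≫ |(-x)^4| as x → -∞.
The indeterminate product → 0, so the limit = -4.

Final answer: -4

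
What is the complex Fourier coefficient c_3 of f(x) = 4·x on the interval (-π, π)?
Compute the real Fourier coefficients first: a_3 = 0, b_3 = 8/3.
Then c_3 = (a_3 − i·b_3)/2 = -4·i/3.

Final answer: -4·i/3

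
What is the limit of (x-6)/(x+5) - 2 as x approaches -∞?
Evaluate the dominant behaviour as x → -∞; each term tends to a finite value or vanishes.
Limit = -1.

Final answer: -1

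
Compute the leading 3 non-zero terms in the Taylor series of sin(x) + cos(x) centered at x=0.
-x^2/2 + x + 1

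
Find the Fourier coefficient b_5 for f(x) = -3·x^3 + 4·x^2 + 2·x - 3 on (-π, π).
b_5 = (1/π) ∫_{-π}^{π} f(x)·sin(5x) dx.
Evaluate the integral (use parity and integration by parts as needed): b_5 = 136/125 - 6·π^2/5.

Final answer: 136/125 - 6·π^2/5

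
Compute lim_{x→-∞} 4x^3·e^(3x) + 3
The product is a 0·∞ indeterminate form at x → -∞.
Rewrite the product as 4x^3 / e^(-3x) (an ∞/∞ form) and apply L'Hôpital, or use the standard hierarchy e^(3|x|) ≫ |x^3| as x → -∞.
The indeterminate product → 0, so the limit = 3.

Final answer: 3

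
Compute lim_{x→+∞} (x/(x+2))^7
As x → +∞: x/(x+2) = 1/(1 + 2/x) → 1, and the 7th power of a limit-1 base also → 1.
Limit = 1.

Final answer: 1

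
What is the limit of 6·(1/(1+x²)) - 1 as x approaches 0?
Direct substitution at x = 0 gives 5.

Final answer: 5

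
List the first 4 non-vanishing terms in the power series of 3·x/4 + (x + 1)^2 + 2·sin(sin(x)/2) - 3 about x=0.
-5·x^3/24 + x^2 + 15·x/4 - 2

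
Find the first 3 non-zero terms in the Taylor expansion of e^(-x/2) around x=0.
x^2/8 - x/2 + 1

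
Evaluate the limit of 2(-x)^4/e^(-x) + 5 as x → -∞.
The quotient is an ∞/∞ indeterminate form as x → -∞.
Compare growth rates of the dominant terms (exponentials ≫ polynomials ≫ logarithms), or apply L'Hôpital's rule; the quotient → 0.
Adding the constant: 0 + 5 = 5. Limit = 5.

Final answer: 5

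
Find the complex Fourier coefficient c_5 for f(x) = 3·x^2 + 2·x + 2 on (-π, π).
Compute the real Fourier coefficients first: a_5 = -12/25, b_5 = 4/5.
Then c_5 = (a_5 − i·b_5)/2 = -6/25 - 2·i/5.

Final answer: -6/25 - 2·i/5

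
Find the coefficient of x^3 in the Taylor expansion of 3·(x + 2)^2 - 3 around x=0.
Expand to order 3: 3·(x + 2)^2 - 3 = 3·x^2 + 12·x + 9 + O(x^4).
The coefficient of x^3 is 0.

Final answer: 0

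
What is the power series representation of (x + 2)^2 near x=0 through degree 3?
x^2 + 4·x + 4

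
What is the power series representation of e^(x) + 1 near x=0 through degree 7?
x^7/5040 + x^6/720 + x^5/120 + x^4/24 + x^3/6 + x^2/2 + x + 2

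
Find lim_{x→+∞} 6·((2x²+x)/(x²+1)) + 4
Evaluate the dominant behaviour as x → +∞; each term tends to a finite value or vanishes.
Limit = 16.

Final answer: 16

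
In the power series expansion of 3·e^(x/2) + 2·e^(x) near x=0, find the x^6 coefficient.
Expand to order 6: 3·e^(x/2) + 2·e^(x) = 131·x^6/46080 + 67·x^5/3840 + 35·x^4/384 + 19·x^3/48 + 11·x^2/8 + 7·x/2 + 5 + O(x^7).
The coefficient of x^6 is 131/46080.

Final answer: 131/46080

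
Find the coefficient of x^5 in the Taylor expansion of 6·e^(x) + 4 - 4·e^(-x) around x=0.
Expand to order 5: 6·e^(x) + 4 - 4·e^(-x) = x^5/12 + x^4/12 + 5·x^3/3 + x^2 + 10·x + 6 + O(x^6).
The coefficient of x^5 is 1/12.

Final answer: 1/12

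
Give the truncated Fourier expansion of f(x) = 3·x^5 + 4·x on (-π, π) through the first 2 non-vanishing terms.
(-120·π^2 + 6·π^4 + 728)·sin(x) + (-3·π^4 - 53/2 + 15·π^2)·sin(2·x)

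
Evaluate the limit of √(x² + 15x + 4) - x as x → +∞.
This is an ∞ − ∞ indeterminate form.
Multiply and divide by the conjugate √(x²+15x + 4) + x; the x² terms cancel, leaving (15x + 4)/(√(x²+15x + 4)+x) → 15/2.
Limit = 15/2.

Final answer: 15/2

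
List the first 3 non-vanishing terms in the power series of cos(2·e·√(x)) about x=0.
2·x^2·e^(4)/3 - 2·x·e^(2) + 1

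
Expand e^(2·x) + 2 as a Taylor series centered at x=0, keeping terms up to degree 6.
4·x^6/45 + 4·x^5/15 + 2·x^4/3 + 4·x^3/3 + 2·x^2 + 2·x + 3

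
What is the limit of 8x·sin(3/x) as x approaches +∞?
As x → +∞: let u = 3/x → 0⁺; then 8·x·sin(3/x) = 8·3·sin(u)/u → 8·3·1 = 24.
Limit = 24.

Final answer: 24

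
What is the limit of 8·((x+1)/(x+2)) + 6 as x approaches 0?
Direct substitution at x = 0 gives 10.

Final answer: 10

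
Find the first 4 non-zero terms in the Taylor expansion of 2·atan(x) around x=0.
-2·x^7/7 + 2·x^5/5 - 2·x^3/3 + 2·x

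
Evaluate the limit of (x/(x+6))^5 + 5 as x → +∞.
As x → +∞: x/(x+6) = 1/(1 + 6/x) → 1, and the 5th power of a limit-1 base also → 1; with the additive constant, 1 + 5 = 6.
Limit = 6.

Final answer: 6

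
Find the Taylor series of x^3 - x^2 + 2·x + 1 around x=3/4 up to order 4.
151/64 + 35·(x - 3/4)/16 + 5·(x - 3/4)^2/4 + (x - 3/4)^3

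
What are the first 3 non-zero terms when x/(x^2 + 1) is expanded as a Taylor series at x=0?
x^5 - x^3 + x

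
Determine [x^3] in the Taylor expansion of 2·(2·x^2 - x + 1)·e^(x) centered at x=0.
Expand to order 3: 2·(2·x^2 - x + 1)·e^(x) = 10·x^3/3 + 3·x^2 + 2 + O(x^4).
The coefficient of x^3 is 10/3.

Final answer: 10/3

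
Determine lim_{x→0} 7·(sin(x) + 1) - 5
Direct substitution at x = 0 gives 2.

Final answer: 2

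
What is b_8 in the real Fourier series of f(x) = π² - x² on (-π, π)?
b_8 = (1/π) ∫_{-π}^{π} f(x)·sin(8x) dx.
Evaluate the integral (use parity and integration by parts as needed): b_8 = 0.

Final answer: 0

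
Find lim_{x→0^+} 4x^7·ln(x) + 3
The product is a 0·∞ indeterminate form at x → 0⁺.
Rewrite the product as 4·ln(x) / x^(-7) and apply L'Hôpital, or use the standard hierarchy x^(-7) ≫ |ln x| as x → 0⁺.
The indeterminate product → 0, so the limit = 3.

Final answer: 3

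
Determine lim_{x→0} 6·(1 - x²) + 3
Direct substitution at x = 0 gives 9.

Final answer: 9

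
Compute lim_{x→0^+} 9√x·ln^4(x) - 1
The product is a 0·∞ indeterminate form at x → 0⁺.
Rewrite the product as 9·ln^4(x) / x^(-1/2) and apply L'Hôpital, or use the standard hierarchy x^(-1/2) ≫ |ln x|^4 as x → 0⁺.
The indeterminate product → 0, so the limit = -1.

Final answer: -1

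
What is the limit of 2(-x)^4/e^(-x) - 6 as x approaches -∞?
The quotient is an ∞/∞ indeterminate form as x → -∞.
Compare growth rates of the dominant terms (exponentials ≫ polynomials ≫ logarithms), or apply L'Hôpital's rule; the quotient → 0.
Adding the constant: 0 - 6 = -6. Limit = -6.

Final answer: -6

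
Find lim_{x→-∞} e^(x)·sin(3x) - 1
Evaluate the dominant behaviour as x → -∞; each term tends to a finite value or vanishes.
Limit = -1.

Final answer: -1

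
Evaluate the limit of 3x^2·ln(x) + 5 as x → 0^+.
The product is a 0·∞ indeterminate form at x → 0⁺.
Rewrite the product as 3·ln(x) / x^(-2) and apply L'Hôpital, or use the standard hierarchy x^(-2) ≫ |ln x| as x → 0⁺.
The indeterminate product → 0, so the limit = 5.

Final answer: 5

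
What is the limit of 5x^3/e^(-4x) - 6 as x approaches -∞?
The quotient is an ∞/∞ indeterminate form as x → -∞.
Compare growth rates of the dominant terms (exponentials ≫ polynomials ≫ logarithms), or apply L'Hôpital's rule; the quotient → 0.
Adding the constant: 0 - 6 = -6. Limit = -6.

Final answer: -6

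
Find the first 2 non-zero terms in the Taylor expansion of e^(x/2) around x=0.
x/2 + 1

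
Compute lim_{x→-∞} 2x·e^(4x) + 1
The product is a 0·∞ indeterminate form at x → -∞.
Rewrite the product as 2x / e^(-4x) (an ∞/∞ form) and apply L'Hôpital, or use the standard hierarchy e^(4|x|) ≫ |x| as x → -∞.
The indeterminate product → 0, so the limit = 1.

Final answer: 1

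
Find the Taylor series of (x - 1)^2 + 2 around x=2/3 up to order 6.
19/9 - 2·(x - 2/3)/3 + (x - 2/3)^2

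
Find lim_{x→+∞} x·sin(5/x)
As x → +∞: let u = 5/x → 0⁺; then x·sin(5/x) = 5·sin(u)/u → 5·1 = 5.
Limit = 5.

Final answer: 5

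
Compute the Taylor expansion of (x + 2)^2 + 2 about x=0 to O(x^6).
x^2 + 4·x + 6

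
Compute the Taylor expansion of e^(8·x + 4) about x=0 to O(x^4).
256·x^3·e^(4)/3 + 32·x^2·e^(4) + 8·x·e^(4) + e^(4)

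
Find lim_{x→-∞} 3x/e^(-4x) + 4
The quotient is an ∞/∞ indeterminate form as x → -∞.
Compare growth rates of the dominant terms (exponentials ≫ polynomials ≫ logarithms), or apply L'Hôpital's rule; the quotient → 0.
Adding the constant: 0 + 4 = 4. Limit = 4.

Final answer: 4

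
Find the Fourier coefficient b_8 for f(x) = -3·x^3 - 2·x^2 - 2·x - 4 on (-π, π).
b_8 = (1/π) ∫_{-π}^{π} f(x)·sin(8x) dx.
Evaluate the integral (use parity and integration by parts as needed): b_8 = 55/128 + 3·π^2/4.

Final answer: 55/128 + 3·π^2/4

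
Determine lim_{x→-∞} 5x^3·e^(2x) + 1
The product is a 0·∞ indeterminate form at x → -∞.
Rewrite the product as 5x^3 / e^(-2x) (an ∞/∞ form) and apply L'Hôpital, or use the standard hierarchy e^(2|x|) ≫ |x^3| as x → -∞.
The indeterminate product → 0, so the limit = 1.

Final answer: 1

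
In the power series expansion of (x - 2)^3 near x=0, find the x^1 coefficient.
Expand to order 1: (x - 2)^3 = 12·x - 8 + O(x^2).
The coefficient of x^1 is 12.

Final answer: 12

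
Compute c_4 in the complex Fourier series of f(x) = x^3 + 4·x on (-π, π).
Compute the real Fourier coefficients first: a_4 = 0, b_4 = -π^2/2 - 29/16.
Then c_4 = (a_4 − i·b_4)/2 = 29·i/32 + i·π^2/4.

Final answer: 29·i/32 + i·π^2/4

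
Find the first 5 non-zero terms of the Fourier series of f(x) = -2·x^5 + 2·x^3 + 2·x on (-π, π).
(-500 - 4·π^4 + 84·π^2)·sin(x) + (-12·π^2 + 16 + 2·π^4)·sin(2·x) + (-4·π^4/3 - 124/81 + 116·π^2/27)·sin(3·x) + (-9·π^2/4 - 5/32 + π^4)·sin(4·x) + (-4·π^4/5 + 284/625 + 36·π^2/25)·sin(5·x)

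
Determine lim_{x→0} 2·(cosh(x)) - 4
Direct substitution at x = 0 gives -2.

Final answer: -2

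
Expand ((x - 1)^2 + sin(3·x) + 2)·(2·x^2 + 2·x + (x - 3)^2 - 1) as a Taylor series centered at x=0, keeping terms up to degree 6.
-81·x^6/10 + 27·x^5/10 + 21·x^4 - 37·x^3 + 13·x^2 - 4·x + 24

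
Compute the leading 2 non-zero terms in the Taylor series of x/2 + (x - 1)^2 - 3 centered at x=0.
-3·x/2 - 2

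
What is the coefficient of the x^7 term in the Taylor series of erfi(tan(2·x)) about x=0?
Expand to order 7: erfi(tan(2·x)) = 5632·x^7/(45·√(π)) + 544·x^5/(15·√(π)) + 32·x^3/(3·√(π)) + 4·x/√(π) + O(x^8).
The coefficient of x^7 is 5632/(45·√(π)).

Final answer: 5632/(45·√(π))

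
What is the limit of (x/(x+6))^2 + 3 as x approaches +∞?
As x → +∞: x/(x+6) = 1/(1 + 6/x) → 1, and the 2nd power of a limit-1 base also → 1; with the additive constant, 1 + 3 = 4.
Limit = 4.

Final answer: 4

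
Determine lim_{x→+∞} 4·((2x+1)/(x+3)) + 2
Evaluate the dominant behaviour as x → +∞; each term tends to a finite value or vanishes.
Limit = 10.

Final answer: 10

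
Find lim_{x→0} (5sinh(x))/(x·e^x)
Both numerator and denominator → 0 as x → 0; this is a 0/0 indeterminate form.
Expand each to leading order near x = 0: numerator ~ 5·x, denominator ~ x.
The limit of the ratio is 5.

Final answer: 5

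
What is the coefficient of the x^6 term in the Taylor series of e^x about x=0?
Expand to order 6: e^x = x^6/720 + x^5/120 + x^4/24 + x^3/6 + x^2/2 + x + 1 + O(x^7).
The coefficient of x^6 is 1/720.

Final answer: 1/720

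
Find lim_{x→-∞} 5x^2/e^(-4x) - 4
The quotient is an ∞/∞ indeterminate form as x → -∞.
Compare growth rates of the dominant terms (exponentials ≫ polynomials ≫ logarithms), or apply L'Hôpital's rule; the quotient → 0.
Adding the constant: 0 - 4 = -4. Limit = -4.

Final answer: -4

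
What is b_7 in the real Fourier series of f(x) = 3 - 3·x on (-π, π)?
b_7 = (1/π) ∫_{-π}^{π} f(x)·sin(7x) dx.
Evaluate the integral (use parity and integration by parts as needed): b_7 = -6/7.

Final answer: -6/7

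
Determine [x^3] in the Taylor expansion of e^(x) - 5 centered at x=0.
Expand to order 3: e^(x) - 5 = x^3/6 + x^2/2 + x - 4 + O(x^4).
The coefficient of x^3 is 1/6.

Final answer: 1/6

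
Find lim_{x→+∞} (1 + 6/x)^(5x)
As x → +∞: write (1 + 6/x)^(5x) = ((1 + 6/x)^x)^5 → (e^6)^5 = e^30.
Limit = e^(30).

Final answer: e^(30)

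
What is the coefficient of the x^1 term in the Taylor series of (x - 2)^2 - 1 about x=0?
Expand to order 1: (x - 2)^2 - 1 = 3 - 4·x + O(x^2).
The coefficient of x^1 is -4.

Final answer: -4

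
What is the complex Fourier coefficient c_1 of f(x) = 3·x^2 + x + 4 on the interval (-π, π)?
Compute the real Fourier coefficients first: a_1 = -12, b_1 = 2.
Then c_1 = (a_1 − i·b_1)/2 = -6 - i.

Final answer: -6 - i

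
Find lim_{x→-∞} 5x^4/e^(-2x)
This is an ∞/∞ indeterminate form as x → -∞.
Compare growth rates of the dominant terms (exponentials ≫ polynomials ≫ logarithms), or apply L'Hôpital's rule; the quotient → 0.
Limit = 0.

Final answer: 0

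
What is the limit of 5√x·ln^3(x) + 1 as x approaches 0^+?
The product is a 0·∞ indeterminate form at x → 0⁺.
Rewrite the product as 5·ln^3(x) / x^(-1/2) and apply L'Hôpital, or use the standard hierarchy x^(-1/2) ≫ |ln x|^3 as x → 0⁺.
The indeterminate product → 0, so the limit = 1.

Final answer: 1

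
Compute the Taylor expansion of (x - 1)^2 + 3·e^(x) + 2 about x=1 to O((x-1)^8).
2 + 3·e + 3·e·(x - 1) + (1 + 3·e/2)·(x - 1)^2 + e·(x - 1)^3/2 + e·(x - 1)^4/8 + e·(x - 1)^5/40 + e·(x - 1)^6/240 + e·(x - 1)^7/1680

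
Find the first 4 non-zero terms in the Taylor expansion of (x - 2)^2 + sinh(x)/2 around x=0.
x^3/12 + x^2 - 7·x/2 + 4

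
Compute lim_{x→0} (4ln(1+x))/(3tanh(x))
Both numerator and denominator → 0 as x → 0; this is a 0/0 indeterminate form.
Expand each to leading order near x = 0: numerator ~ 4·x, denominator ~ 3·x.
The limit of the ratio is 4/3.

Final answer: 4/3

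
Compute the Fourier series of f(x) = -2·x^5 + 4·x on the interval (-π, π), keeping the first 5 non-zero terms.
(-472 - 4·π^4 + 80·π^2)·sin(x) + (-10·π^2 + 11 + 2·π^4)·sin(2·x) + (-4·π^4/3 + 56/81 + 80·π^2/27)·sin(3·x) + (-5·π^2/4 - 49/32 + π^4)·sin(4·x) + (-4·π^4/5 + 904/625 + 16·π^2/25)·sin(5·x)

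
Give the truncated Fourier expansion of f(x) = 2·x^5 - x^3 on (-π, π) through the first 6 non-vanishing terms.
(-82·π^2 + 4·π^4 + 492)·sin(x) + (-2·π^4 - 33/2 + 11·π^2)·sin(2·x) + (-98·π^2/27 + 196/81 + 4·π^4/3)·sin(3·x) + (-π^4 - 21/32 + 7·π^2/4)·sin(4·x) + (-26·π^2/25 + 156/625 + 4·π^4/5)·sin(5·x) + (-2·π^4/3 - 19/162 + 19·π^2/27)·sin(6·x)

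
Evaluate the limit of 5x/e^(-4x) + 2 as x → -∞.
The quotient is an ∞/∞ indeterminate form as x → -∞.
Compare growth rates of the dominant terms (exponentials ≫ polynomials ≫ logarithms), or apply L'Hôpital's rule; the quotient → 0.
Adding the constant: 0 + 2 = 2. Limit = 2.

Final answer: 2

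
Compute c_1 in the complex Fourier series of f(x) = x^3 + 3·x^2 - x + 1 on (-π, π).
Compute the real Fourier coefficients first: a_1 = -12, b_1 = -14 + 2·π^2.
Then c_1 = (a_1 − i·b_1)/2 = -6 - i·π^2 + 7·i.

Final answer: -6 - i·π^2 + 7·i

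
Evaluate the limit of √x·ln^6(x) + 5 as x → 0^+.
The product is a 0·∞ indeterminate form at x → 0⁺.
Rewrite the product as ln^6(x) / x^(-1/2) and apply L'Hôpital, or use the standard hierarchy x^(-1/2) ≫ |ln x|^6 as x → 0⁺.
The indeterminate product → 0, so the limit = 5.

Final answer: 5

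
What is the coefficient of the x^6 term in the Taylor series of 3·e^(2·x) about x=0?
Expand to order 6: 3·e^(2·x) = 4·x^6/15 + 4·x^5/5 + 2·x^4 + 4·x^3 + 6·x^2 + 6·x + 3 + O(x^7).
The coefficient of x^6 is 4/15.

Final answer: 4/15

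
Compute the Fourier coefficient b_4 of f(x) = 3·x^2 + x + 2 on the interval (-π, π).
b_4 = (1/π) ∫_{-π}^{π} f(x)·sin(4x) dx.
Evaluate the integral (use parity and integration by parts as needed): b_4 = -1/2.

Final answer: -1/2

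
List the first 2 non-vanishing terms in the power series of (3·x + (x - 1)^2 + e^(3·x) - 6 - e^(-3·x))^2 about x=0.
25 - 70·x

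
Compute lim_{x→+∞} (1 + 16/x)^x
As x → +∞: this is the defining limit (1 + 16/x)^x → e^16.
Limit = e^(16).

Final answer: e^(16)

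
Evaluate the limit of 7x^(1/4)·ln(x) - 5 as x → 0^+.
The product is a 0·∞ indeterminate form at x → 0⁺.
Rewrite the product as 7·ln(x) / x^(-1/4) and apply L'Hôpital, or use the standard hierarchy x^(-1/4) ≫ |ln x| as x → 0⁺.
The indeterminate product → 0, so the limit = -5.

Final answer: -5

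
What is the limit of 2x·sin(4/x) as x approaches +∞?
As x → +∞: let u = 4/x → 0⁺; then 2·x·sin(4/x) = 2·4·sin(u)/u → 2·4·1 = 8.
Limit = 8.

Final answer: 8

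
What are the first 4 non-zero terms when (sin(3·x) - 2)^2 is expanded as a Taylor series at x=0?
18·x^3 + 9·x^2 - 12·x + 4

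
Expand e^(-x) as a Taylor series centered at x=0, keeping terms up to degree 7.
-x^7/5040 + x^6/720 - x^5/120 + x^4/24 - x^3/6 + x^2/2 - x + 1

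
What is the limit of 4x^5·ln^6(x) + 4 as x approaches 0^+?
The product is a 0·∞ indeterminate form at x → 0⁺.
Rewrite the product as 4·ln^6(x) / x^(-5) and apply L'Hôpital, or use the standard hierarchy x^(-5) ≫ |ln x|^6 as x → 0⁺.
The indeterminate product → 0, so the limit = 4.

Final answer: 4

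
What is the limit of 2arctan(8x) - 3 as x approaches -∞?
Evaluate the dominant behaviour as x → -∞; each term tends to a finite value or vanishes.
Limit = -π - 3.

Final answer: -π - 3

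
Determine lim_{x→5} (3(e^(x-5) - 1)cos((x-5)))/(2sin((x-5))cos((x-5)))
Both numerator and denominator → 0 as x → 5; this is a 0/0 indeterminate form.
Expand each to leading order near x = 5: numerator ~ 3·(x - 5), denominator ~ 2·(x - 5).
The limit of the ratio is 3/2.

Final answer: 3/2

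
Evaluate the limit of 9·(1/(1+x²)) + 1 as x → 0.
Direct substitution at x = 0 gives 10.

Final answer: 10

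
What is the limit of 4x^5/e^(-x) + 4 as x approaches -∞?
The quotient is an ∞/∞ indeterminate form as x → -∞.
Compare growth rates of the dominant terms (exponentials ≫ polynomials ≫ logarithms), or apply L'Hôpital's rule; the quotient → 0.
Adding the constant: 0 + 4 = 4. Limit = 4.

Final answer: 4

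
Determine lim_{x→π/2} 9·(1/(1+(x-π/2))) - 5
Direct substitution at x = π/2 gives 4.

Final answer: 4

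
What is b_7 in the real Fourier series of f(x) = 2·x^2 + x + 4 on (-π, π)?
b_7 = (1/π) ∫_{-π}^{π} f(x)·sin(7x) dx.
Evaluate the integral (use parity and integration by parts as needed): b_7 = 2/7.

Final answer: 2/7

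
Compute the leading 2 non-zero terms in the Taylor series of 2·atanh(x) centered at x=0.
2·x^3/3 + 2·x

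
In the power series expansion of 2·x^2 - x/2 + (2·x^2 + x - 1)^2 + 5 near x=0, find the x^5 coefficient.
Expand to order 5: 2·x^2 - x/2 + (2·x^2 + x - 1)^2 + 5 = 4·x^4 + 4·x^3 - x^2 - 5·x/2 + 6 + O(x^6).
The coefficient of x^5 is 0.

Final answer: 0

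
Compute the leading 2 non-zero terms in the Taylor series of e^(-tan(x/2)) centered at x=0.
1 - x/2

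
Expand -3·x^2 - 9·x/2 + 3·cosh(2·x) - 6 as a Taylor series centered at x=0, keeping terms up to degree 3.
3·x^2 - 9·x/2 - 3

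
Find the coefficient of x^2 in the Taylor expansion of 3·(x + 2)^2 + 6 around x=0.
Expand to order 2: 3·(x + 2)^2 + 6 = 3·x^2 + 12·x + 18 + O(x^3).
The coefficient of x^2 is 3.

Final answer: 3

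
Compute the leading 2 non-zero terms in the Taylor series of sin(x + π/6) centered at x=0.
√(3)·x/2 + 1/2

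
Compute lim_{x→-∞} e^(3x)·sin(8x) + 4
Evaluate the dominant behaviour as x → -∞; each term tends to a finite value or vanishes.
Limit = 4.

Final answer: 4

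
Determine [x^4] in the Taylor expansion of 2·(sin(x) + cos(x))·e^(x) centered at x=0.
Expand to order 4: 2·(sin(x) + cos(x))·e^(x) = -x^4/3 + 2·x^2 + 4·x + 2 + O(x^5).
The coefficient of x^4 is -1/3.

Final answer: -1/3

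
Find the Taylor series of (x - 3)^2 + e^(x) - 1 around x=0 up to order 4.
x^4/24 + x^3/6 + 3·x^2/2 - 5·x + 9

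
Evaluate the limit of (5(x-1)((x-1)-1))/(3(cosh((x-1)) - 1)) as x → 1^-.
Both numerator and denominator → 0 as x → 1^-; this is a 0/0 indeterminate form.
Expand each to leading order near x = 1: numerator ~ -5·(x - 1), denominator ~ 3·(x - 1)^2/2.
The limit of the ratio is ∞.

Final answer: ∞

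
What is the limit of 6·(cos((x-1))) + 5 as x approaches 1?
Direct substitution at x = 1 gives 11.

Final answer: 11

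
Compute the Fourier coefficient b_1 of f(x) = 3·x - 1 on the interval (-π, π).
b_1 = (1/π) ∫_{-π}^{π} f(x)·sin(1x) dx.
Evaluate the integral (use parity and integration by parts as needed): b_1 = 6.

Final answer: 6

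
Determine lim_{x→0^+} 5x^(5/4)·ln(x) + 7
The product is a 0·∞ indeterminate form at x → 0⁺.
Rewrite the product as 5·ln(x) / x^(-5/4) and apply L'Hôpital, or use the standard hierarchy x^(-5/4) ≫ |ln x| as x → 0⁺.
The indeterminate product → 0, so the limit = 7.

Final answer: 7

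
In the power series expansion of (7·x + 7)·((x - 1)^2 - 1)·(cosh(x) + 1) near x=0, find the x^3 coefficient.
Expand to order 3: (7·x + 7)·((x - 1)^2 - 1)·(cosh(x) + 1) = 7·x^3 - 14·x^2 - 28·x + O(x^4).
The coefficient of x^3 is 7.

Final answer: 7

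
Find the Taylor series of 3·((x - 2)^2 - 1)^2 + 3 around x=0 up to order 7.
3·x^4 - 24·x^3 + 66·x^2 - 72·x + 30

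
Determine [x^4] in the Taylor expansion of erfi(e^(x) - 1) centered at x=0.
Expand to order 4: erfi(e^(x) - 1) = 13·x^4/(12·√(π)) + x^3/√(π) + x^2/√(π) + 2·x/√(π) + O(x^5).
The coefficient of x^4 is 13/(12·√(π)).

Final answer: 13/(12·√(π))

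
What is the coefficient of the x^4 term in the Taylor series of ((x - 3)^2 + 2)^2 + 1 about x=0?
Expand to order 4: ((x - 3)^2 + 2)^2 + 1 = x^4 - 12·x^3 + 58·x^2 - 132·x + 122 + O(x^5).
The coefficient of x^4 is 1.

Final answer: 1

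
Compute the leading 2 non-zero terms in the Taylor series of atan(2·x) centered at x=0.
-8·x^3/3 + 2·x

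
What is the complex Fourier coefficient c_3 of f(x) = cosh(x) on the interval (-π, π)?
Compute the real Fourier coefficients first: a_3 = -sinh(π)/(5·π), b_3 = 0.
Then c_3 = (a_3 − i·b_3)/2 = -sinh(π)/(10·π).

Final answer: -sinh(π)/(10·π)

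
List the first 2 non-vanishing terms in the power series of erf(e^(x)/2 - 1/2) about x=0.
x^2/(2·√(π)) + x/√(π)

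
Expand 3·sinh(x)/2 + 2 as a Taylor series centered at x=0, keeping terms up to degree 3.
x^3/4 + 3·x/2 + 2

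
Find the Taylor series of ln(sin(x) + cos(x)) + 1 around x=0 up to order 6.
-32·x^6/45 + 2·x^5/3 - 2·x^4/3 + 2·x^3/3 - x^2 + x + 1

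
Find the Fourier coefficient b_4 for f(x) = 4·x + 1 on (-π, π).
b_4 = (1/π) ∫_{-π}^{π} f(x)·sin(4x) dx.
Evaluate the integral (use parity and integration by parts as needed): b_4 = -2.

Final answer: -2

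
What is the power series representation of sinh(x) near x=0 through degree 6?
x^5/120 + x^3/6 + x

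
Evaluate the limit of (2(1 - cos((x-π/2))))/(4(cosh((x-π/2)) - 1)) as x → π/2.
Both numerator and denominator → 0 as x → π/2; this is a 0/0 indeterminate form.
Expand each to leading order near x = π/2: numerator ~ (x - π/2)^2, denominator ~ 2·(x - π/2)^2.
The limit of the ratio is 1/2.

Final answer: 1/2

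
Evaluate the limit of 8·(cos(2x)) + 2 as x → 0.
Direct substitution at x = 0 gives 10.

Final answer: 10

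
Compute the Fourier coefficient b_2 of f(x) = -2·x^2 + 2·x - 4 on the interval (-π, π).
b_2 = (1/π) ∫_{-π}^{π} f(x)·sin(2x) dx.
Evaluate the integral (use parity and integration by parts as needed): b_2 = -2.

Final answer: -2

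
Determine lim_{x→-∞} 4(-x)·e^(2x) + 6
The product is a 0·∞ indeterminate form at x → -∞.
Rewrite the product as 4(-x) / e^(-2x) (an ∞/∞ form) and apply L'Hôpital, or use the standard hierarchy e^(2|x|) ≫ |(-x)| as x → -∞.
The indeterminate product → 0, so the limit = 6.

Final answer: 6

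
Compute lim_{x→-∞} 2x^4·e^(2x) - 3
The product is a 0·∞ indeterminate form at x → -∞.
Rewrite the product as 2x^4 / e^(-2x) (an ∞/∞ form) and apply L'Hôpital, or use the standard hierarchy e^(2|x|) ≫ |x^4| as x → -∞.
The indeterminate product → 0, so the limit = -3.

Final answer: -3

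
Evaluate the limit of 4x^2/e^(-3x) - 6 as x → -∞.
The quotient is an ∞/∞ indeterminate form as x → -∞.
Compare growth rates of the dominant terms (exponentials ≫ polynomials ≫ logarithms), or apply L'Hôpital's rule; the quotient → 0.
Adding the constant: 0 - 6 = -6. Limit = -6.

Final answer: -6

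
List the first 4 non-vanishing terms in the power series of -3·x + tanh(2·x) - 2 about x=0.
64·x^5/15 - 8·x^3/3 - x - 2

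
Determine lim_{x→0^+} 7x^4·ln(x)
This is a 0·∞ indeterminate form at x → 0⁺.
Rewrite the product as 7·ln(x) / x^(-4) and apply L'Hôpital, or use the standard hierarchy x^(-4) ≫ |ln x| as x → 0⁺.
The indeterminate product → 0, so the limit = 0.

Final answer: 0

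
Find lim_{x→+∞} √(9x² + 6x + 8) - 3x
As x → +∞: multiply by the conjugate to get (6x+8)/(√(9x²+6x+8)+3x); the denominator ~ 6x, so the limit is 6/6 = 1.
Limit = 1.

Final answer: 1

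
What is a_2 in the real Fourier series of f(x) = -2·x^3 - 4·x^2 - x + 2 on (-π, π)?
a_2 = (1/π) ∫_{-π}^{π} f(x)·cos(2x) dx.
Evaluate the integral (use parity and integration by parts as needed): a_2 = -4.

Final answer: -4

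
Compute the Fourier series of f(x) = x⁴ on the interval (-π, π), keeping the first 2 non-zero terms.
(48 - 8·π^2)·cos(x) + π^4/5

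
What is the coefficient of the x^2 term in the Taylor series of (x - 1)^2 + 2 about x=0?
Expand to order 2: (x - 1)^2 + 2 = x^2 - 2·x + 3 + O(x^3).
The coefficient of x^2 is 1.

Final answer: 1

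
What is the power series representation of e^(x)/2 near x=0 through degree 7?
x^7/10080 + x^6/1440 + x^5/240 + x^4/48 + x^3/12 + x^2/4 + x/2 + 1/2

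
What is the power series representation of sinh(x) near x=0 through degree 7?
x^7/5040 + x^5/120 + x^3/6 + x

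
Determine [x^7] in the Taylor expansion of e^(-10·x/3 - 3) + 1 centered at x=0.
Expand to order 7: e^(-10·x/3 - 3) + 1 = -125000·x^7·e^(-3)/137781 + 12500·x^6·e^(-3)/6561 - 2500·x^5·e^(-3)/729 + 1250·x^4·e^(-3)/243 - 500·x^3·e^(-3)/81 + 50·x^2·e^(-3)/9 - 10·x·e^(-3)/3 + e^(-3) + 1 + O(x^8).
The coefficient of x^7 is -125000·e^(-3)/137781.

Final answer: -125000·e^(-3)/137781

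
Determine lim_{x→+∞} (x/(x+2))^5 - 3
As x → +∞: x/(x+2) = 1/(1 + 2/x) → 1, and the 5th power of a limit-1 base also → 1; with the additive constant, 1 - 3 = -2.
Limit = -2.

Final answer: -2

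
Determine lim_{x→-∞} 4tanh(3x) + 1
Evaluate the dominant behaviour as x → -∞; each term tends to a finite value or vanishes.
Limit = -3.

Final answer: -3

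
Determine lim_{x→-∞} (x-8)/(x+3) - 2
Evaluate the dominant behaviour as x → -∞; each term tends to a finite value or vanishes.
Limit = -1.

Final answer: -1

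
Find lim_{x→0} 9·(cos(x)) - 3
Direct substitution at x = 0 gives 6.

Final answer: 6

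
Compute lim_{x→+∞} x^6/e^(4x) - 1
The quotient is an ∞/∞ indeterminate form as x → +∞.
The exponential denominator e^(4x) dominates the polynomial numerator (e^x ≫ x^6 as x → ∞), so the quotient → 0.
Adding the constant: 0 - 1 = -1. Limit = -1.

Final answer: -1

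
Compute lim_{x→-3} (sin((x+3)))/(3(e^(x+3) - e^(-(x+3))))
Both numerator and denominator → 0 as x → -3; this is a 0/0 indeterminate form.
Expand each to leading order near x = -3: numerator ~ (x + 3), denominator ~ 6·(x + 3).
The limit of the ratio is 1/6.

Final answer: 1/6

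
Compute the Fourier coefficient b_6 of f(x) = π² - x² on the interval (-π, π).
b_6 = (1/π) ∫_{-π}^{π} f(x)·sin(6x) dx.
Evaluate the integral (use parity and integration by parts as needed): b_6 = 0.

Final answer: 0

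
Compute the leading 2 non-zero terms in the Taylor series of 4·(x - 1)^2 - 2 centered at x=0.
2 - 8·x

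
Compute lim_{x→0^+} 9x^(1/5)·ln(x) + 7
The product is a 0·∞ indeterminate form at x → 0⁺.
Rewrite the product as 9·ln(x) / x^(-1/5) and apply L'Hôpital, or use the standard hierarchy x^(-1/5) ≫ |ln x| as x → 0⁺.
The indeterminate product → 0, so the limit = 7.

Final answer: 7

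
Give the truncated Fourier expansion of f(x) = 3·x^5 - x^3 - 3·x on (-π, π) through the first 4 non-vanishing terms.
(-122·π^2 + 6·π^4 + 726)·sin(x) + (-3·π^4 - 21 + 16·π^2)·sin(2·x) + (-46·π^2/9 + 38/27 + 2·π^4)·sin(3·x) + (-3·π^4/2 + 39/64 + 19·π^2/8)·sin(4·x)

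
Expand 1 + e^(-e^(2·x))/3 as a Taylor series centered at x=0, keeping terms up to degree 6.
-4·x^6·e^(-1)/15 - 8·x^5·e^(-1)/45 + 2·x^4·e^(-1)/9 + 4·x^3·e^(-1)/9 - 2·x·e^(-1)/3 + e^(-1)/3 + 1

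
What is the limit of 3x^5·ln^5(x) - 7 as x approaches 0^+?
The product is a 0·∞ indeterminate form at x → 0⁺.
Rewrite the product as 3·ln^5(x) / x^(-5) and apply L'Hôpital, or use the standard hierarchy x^(-5) ≫ |ln x|^5 as x → 0⁺.
The indeterminate product → 0, so the limit = -7.

Final answer: -7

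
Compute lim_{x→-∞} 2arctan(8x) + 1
Evaluate the dominant behaviour as x → -∞; each term tends to a finite value or vanishes.
Limit = 1 - π.

Final answer: 1 - π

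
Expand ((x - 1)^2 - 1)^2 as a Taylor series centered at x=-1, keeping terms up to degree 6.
9 - 24·(x + 1) + 22·(x + 1)^2 - 8·(x + 1)^3 + (x + 1)^4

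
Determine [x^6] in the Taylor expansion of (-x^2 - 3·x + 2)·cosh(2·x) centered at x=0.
Expand to order 6: (-x^2 - 3·x + 2)·cosh(2·x) = -22·x^6/45 - 2·x^5 - 2·x^4/3 - 6·x^3 + 3·x^2 - 3·x + 2 + O(x^7).
The coefficient of x^6 is -22/45.

Final answer: -22/45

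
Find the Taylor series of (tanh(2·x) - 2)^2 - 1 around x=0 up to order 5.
-256·x^5/15 - 32·x^4/3 + 32·x^3/3 + 4·x^2 - 8·x + 3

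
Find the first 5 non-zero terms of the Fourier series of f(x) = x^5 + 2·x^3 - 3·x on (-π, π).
(-36·π^2 + 2·π^4 + 210)·sin(x) + (-π^4 - 3/2 + 3·π^2)·sin(2·x) + (-154/81 - 4·π^2/27 + 2·π^4/3)·sin(3·x) + (-π^4/2 - 3·π^2/8 + 105/64)·sin(4·x) + (-822/625 + 12·π^2/25 + 2·π^4/5)·sin(5·x)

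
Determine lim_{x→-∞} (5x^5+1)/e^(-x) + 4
The quotient is an ∞/∞ indeterminate form as x → -∞.
Compare growth rates of the dominant terms (exponentials ≫ polynomials ≫ logarithms), or apply L'Hôpital's rule; the quotient → 0.
Adding the constant: 0 + 4 = 4. Limit = 4.

Final answer: 4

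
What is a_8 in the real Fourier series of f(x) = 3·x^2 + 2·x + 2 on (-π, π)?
a_8 = (1/π) ∫_{-π}^{π} f(x)·cos(8x) dx.
Evaluate the integral (use parity and integration by parts as needed): a_8 = 3/16.

Final answer: 3/16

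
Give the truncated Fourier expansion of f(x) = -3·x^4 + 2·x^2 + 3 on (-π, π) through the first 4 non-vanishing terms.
(-152 + 24·π^2)·cos(x) + (11 - 6·π^2)·cos(2·x) + (-8/3 + 8·π^2/3)·cos(3·x) - 3·π^4/5 + 3 + 2·π^2/3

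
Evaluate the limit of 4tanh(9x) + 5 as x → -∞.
Evaluate the dominant behaviour as x → -∞; each term tends to a finite value or vanishes.
Limit = 1.

Final answer: 1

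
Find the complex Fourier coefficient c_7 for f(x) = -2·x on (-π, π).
Compute the real Fourier coefficients first: a_7 = 0, b_7 = -4/7.
Then c_7 = (a_7 − i·b_7)/2 = 2·i/7.

Final answer: 2·i/7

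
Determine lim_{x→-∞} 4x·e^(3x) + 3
The product is a 0·∞ indeterminate form at x → -∞.
Rewrite the product as 4x / e^(-3x) (an ∞/∞ form) and apply L'Hôpital, or use the standard hierarchy e^(3|x|) ≫ |x| as x → -∞.
The indeterminate product → 0, so the limit = 3.

Final answer: 3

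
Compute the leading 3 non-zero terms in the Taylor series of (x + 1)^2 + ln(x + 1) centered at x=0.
x^2/2 + 3·x + 1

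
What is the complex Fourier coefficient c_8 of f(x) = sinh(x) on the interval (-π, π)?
Compute the real Fourier coefficients first: a_8 = 0, b_8 = -16·sinh(π)/(65·π).
Then c_8 = (a_8 − i·b_8)/2 = 8·i·sinh(π)/(65·π).

Final answer: 8·i·sinh(π)/(65·π)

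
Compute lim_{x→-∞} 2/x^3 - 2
Evaluate the dominant behaviour as x → -∞; each term tends to a finite value or vanishes.
Limit = -2.

Final answer: -2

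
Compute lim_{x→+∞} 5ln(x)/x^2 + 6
The quotient is an ∞/∞ indeterminate form as x → +∞.
The polynomial denominator x^2 dominates the logarithmic numerator (any positive power of x ≫ ln(x) as x → ∞), so the quotient → 0.
Adding the constant: 0 + 6 = 6. Limit = 6.

Final answer: 6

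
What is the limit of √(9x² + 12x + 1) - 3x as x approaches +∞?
As x → +∞: multiply by the conjugate to get (12x+1)/(√(9x²+12x+1)+3x); the denominator ~ 6x, so the limit is 12/6 = 2.
Limit = 2.

Final answer: 2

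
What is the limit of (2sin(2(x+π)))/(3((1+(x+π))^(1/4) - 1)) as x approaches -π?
Both numerator and denominator → 0 as x → -π; this is a 0/0 indeterminate form.
Expand each to leading order near x = -π: numerator ~ 4·(x + π), denominator ~ 3·(x + π)/4.
The limit of the ratio is 16/3.

Final answer: 16/3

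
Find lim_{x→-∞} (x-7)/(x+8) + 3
Evaluate the dominant behaviour as x → -∞; each term tends to a finite value or vanishes.
Limit = 4.

Final answer: 4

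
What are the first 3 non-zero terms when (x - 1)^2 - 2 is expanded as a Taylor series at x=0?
x^2 - 2·x - 1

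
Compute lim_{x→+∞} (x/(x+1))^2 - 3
As x → +∞: x/(x+1) = 1/(1 + 1/x) → 1, and the 2nd power of a limit-1 base also → 1; with the additive constant, 1 - 3 = -2.
Limit = -2.

Final answer: -2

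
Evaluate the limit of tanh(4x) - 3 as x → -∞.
Evaluate the dominant behaviour as x → -∞; each term tends to a finite value or vanishes.
Limit = -4.

Final answer: -4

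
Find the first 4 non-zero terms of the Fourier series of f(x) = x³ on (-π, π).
(-12 + 2·π^2)·sin(x) + (3/2 - π^2)·sin(2·x) + (-4/9 + 2·π^2/3)·sin(3·x) + (3/16 - π^2/2)·sin(4·x)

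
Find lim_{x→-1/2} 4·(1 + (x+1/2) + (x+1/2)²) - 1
Direct substitution at x = -1/2 gives 3.

Final answer: 3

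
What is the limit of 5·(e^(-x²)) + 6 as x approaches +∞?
Evaluate the dominant behaviour as x → +∞; each term tends to a finite value or vanishes.
Limit = 6.

Final answer: 6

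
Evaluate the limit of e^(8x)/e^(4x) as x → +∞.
This is an ∞/∞ indeterminate form as x → +∞.
Rewrite e^(8x)/e^(4x) = e^((8−4)x) = e^(4x); the exponent coefficient is 4 > 0 so e^(4x) → ∞.
Limit = ∞.

Final answer: ∞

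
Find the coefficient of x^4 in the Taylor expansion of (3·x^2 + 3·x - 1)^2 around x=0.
Expand to order 4: (3·x^2 + 3·x - 1)^2 = 9·x^4 + 18·x^3 + 3·x^2 - 6·x + 1 + O(x^5).
The coefficient of x^4 is 9.

Final answer: 9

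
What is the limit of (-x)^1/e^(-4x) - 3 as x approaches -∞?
The quotient is an ∞/∞ indeterminate form as x → -∞.
Compare growth rates of the dominant terms (exponentials ≫ polynomials ≫ logarithms), or apply L'Hôpital's rule; the quotient → 0.
Adding the constant: 0 - 3 = -3. Limit = -3.

Final answer: -3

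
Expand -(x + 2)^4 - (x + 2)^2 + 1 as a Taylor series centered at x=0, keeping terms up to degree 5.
-x^4 - 8·x^3 - 25·x^2 - 36·x - 19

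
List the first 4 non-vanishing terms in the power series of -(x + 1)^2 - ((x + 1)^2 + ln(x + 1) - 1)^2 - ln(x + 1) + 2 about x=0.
-10·x^3/3 - 19·x^2/2 - 3·x + 1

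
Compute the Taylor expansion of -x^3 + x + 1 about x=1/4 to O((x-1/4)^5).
79/64 + 13·(x - 1/4)/16 - 3·(x - 1/4)^2/4 - (x - 1/4)^3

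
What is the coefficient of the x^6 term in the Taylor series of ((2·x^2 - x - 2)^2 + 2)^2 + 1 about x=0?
Expand to order 6: ((2·x^2 - x - 2)^2 + 2)^2 + 1 = -40·x^6 + 88·x^5 + 65·x^4 - 104·x^3 - 68·x^2 + 48·x + 37 + O(x^7).
The coefficient of x^6 is -40.

Final answer: -40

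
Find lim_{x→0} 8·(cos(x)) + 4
Direct substitution at x = 0 gives 12.

Final answer: 12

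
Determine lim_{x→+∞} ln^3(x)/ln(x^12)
This is an ∞/∞ indeterminate form as x → +∞.
Write ln(x^12) = 12·ln(x), reducing the quotient to ln^2(x)/12 → ∞.
Limit = ∞.

Final answer: ∞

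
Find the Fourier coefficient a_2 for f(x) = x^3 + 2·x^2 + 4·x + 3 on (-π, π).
a_2 = (1/π) ∫_{-π}^{π} f(x)·cos(2x) dx.
Evaluate the integral (use parity and integration by parts as needed): a_2 = 2.

Final answer: 2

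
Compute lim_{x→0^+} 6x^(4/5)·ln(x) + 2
The product is a 0·∞ indeterminate form at x → 0⁺.
Rewrite the product as 6·ln(x) / x^(-4/5) and apply L'Hôpital, or use the standard hierarchy x^(-4/5) ≫ |ln x| as x → 0⁺.
The indeterminate product → 0, so the limit = 2.

Final answer: 2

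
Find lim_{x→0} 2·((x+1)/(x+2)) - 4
Direct substitution at x = 0 gives -3.

Final answer: -3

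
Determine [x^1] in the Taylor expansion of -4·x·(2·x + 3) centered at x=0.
Expand to order 1: -4·x·(2·x + 3) = -12·x + O(x^2).
The coefficient of x^1 is -12.

Final answer: -12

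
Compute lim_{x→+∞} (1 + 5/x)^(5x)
As x → +∞: write (1 + 5/x)^(5x) = ((1 + 5/x)^x)^5 → (e^5)^5 = e^25.
Limit = e^(25).

Final answer: e^(25)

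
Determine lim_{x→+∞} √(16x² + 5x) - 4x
As x → +∞: multiply by the conjugate to get (5x)/(√(16x²+5x)+4x); the denominator ~ 8x, so the limit is 5/8.
Limit = 5/8.

Final answer: 5/8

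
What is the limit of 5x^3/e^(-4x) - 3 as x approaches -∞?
The quotient is an ∞/∞ indeterminate form as x → -∞.
Compare growth rates of the dominant terms (exponentials ≫ polynomials ≫ logarithms), or apply L'Hôpital's rule; the quotient → 0.
Adding the constant: 0 - 3 = -3. Limit = -3.

Final answer: -3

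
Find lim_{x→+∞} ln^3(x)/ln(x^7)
This is an ∞/∞ indeterminate form as x → +∞.
Write ln(x^7) = 7·ln(x), reducing the quotient to ln^2(x)/7 → ∞.
Limit = ∞.

Final answer: ∞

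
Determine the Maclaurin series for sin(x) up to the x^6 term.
x^5/120 - x^3/6 + x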